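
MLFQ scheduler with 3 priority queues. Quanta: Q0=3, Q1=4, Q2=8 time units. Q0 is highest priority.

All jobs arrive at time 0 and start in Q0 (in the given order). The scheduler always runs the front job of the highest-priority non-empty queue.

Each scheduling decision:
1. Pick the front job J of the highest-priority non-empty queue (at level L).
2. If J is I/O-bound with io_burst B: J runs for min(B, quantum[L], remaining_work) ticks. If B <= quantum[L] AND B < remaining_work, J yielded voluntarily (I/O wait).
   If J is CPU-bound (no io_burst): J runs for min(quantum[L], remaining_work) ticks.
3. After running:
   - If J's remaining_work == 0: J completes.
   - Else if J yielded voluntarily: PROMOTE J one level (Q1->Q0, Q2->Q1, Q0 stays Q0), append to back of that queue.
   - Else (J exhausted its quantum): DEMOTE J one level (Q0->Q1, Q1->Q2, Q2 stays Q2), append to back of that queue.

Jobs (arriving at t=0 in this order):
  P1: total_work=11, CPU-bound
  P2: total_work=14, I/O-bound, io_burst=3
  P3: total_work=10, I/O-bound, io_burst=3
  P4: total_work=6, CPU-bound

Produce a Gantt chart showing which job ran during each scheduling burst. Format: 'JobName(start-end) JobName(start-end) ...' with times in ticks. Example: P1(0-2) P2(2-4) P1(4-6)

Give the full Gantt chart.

t=0-3: P1@Q0 runs 3, rem=8, quantum used, demote→Q1. Q0=[P2,P3,P4] Q1=[P1] Q2=[]
t=3-6: P2@Q0 runs 3, rem=11, I/O yield, promote→Q0. Q0=[P3,P4,P2] Q1=[P1] Q2=[]
t=6-9: P3@Q0 runs 3, rem=7, I/O yield, promote→Q0. Q0=[P4,P2,P3] Q1=[P1] Q2=[]
t=9-12: P4@Q0 runs 3, rem=3, quantum used, demote→Q1. Q0=[P2,P3] Q1=[P1,P4] Q2=[]
t=12-15: P2@Q0 runs 3, rem=8, I/O yield, promote→Q0. Q0=[P3,P2] Q1=[P1,P4] Q2=[]
t=15-18: P3@Q0 runs 3, rem=4, I/O yield, promote→Q0. Q0=[P2,P3] Q1=[P1,P4] Q2=[]
t=18-21: P2@Q0 runs 3, rem=5, I/O yield, promote→Q0. Q0=[P3,P2] Q1=[P1,P4] Q2=[]
t=21-24: P3@Q0 runs 3, rem=1, I/O yield, promote→Q0. Q0=[P2,P3] Q1=[P1,P4] Q2=[]
t=24-27: P2@Q0 runs 3, rem=2, I/O yield, promote→Q0. Q0=[P3,P2] Q1=[P1,P4] Q2=[]
t=27-28: P3@Q0 runs 1, rem=0, completes. Q0=[P2] Q1=[P1,P4] Q2=[]
t=28-30: P2@Q0 runs 2, rem=0, completes. Q0=[] Q1=[P1,P4] Q2=[]
t=30-34: P1@Q1 runs 4, rem=4, quantum used, demote→Q2. Q0=[] Q1=[P4] Q2=[P1]
t=34-37: P4@Q1 runs 3, rem=0, completes. Q0=[] Q1=[] Q2=[P1]
t=37-41: P1@Q2 runs 4, rem=0, completes. Q0=[] Q1=[] Q2=[]

Answer: P1(0-3) P2(3-6) P3(6-9) P4(9-12) P2(12-15) P3(15-18) P2(18-21) P3(21-24) P2(24-27) P3(27-28) P2(28-30) P1(30-34) P4(34-37) P1(37-41)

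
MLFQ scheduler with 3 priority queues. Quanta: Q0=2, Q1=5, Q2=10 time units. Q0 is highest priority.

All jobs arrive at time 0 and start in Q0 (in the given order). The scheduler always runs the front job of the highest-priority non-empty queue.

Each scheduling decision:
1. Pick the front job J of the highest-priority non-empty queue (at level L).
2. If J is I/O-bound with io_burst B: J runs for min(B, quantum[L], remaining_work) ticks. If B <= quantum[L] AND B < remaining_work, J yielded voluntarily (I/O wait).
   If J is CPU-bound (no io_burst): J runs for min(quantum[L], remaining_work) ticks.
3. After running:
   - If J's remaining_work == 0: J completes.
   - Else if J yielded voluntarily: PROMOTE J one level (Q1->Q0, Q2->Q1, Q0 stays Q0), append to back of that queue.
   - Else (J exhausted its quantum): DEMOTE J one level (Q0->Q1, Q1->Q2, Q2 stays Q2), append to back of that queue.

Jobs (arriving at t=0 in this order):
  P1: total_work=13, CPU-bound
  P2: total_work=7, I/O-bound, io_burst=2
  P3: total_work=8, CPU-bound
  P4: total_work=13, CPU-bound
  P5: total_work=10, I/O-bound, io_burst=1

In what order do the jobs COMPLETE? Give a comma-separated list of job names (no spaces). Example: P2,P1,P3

Answer: P2,P5,P1,P3,P4

Derivation:
t=0-2: P1@Q0 runs 2, rem=11, quantum used, demote→Q1. Q0=[P2,P3,P4,P5] Q1=[P1] Q2=[]
t=2-4: P2@Q0 runs 2, rem=5, I/O yield, promote→Q0. Q0=[P3,P4,P5,P2] Q1=[P1] Q2=[]
t=4-6: P3@Q0 runs 2, rem=6, quantum used, demote→Q1. Q0=[P4,P5,P2] Q1=[P1,P3] Q2=[]
t=6-8: P4@Q0 runs 2, rem=11, quantum used, demote→Q1. Q0=[P5,P2] Q1=[P1,P3,P4] Q2=[]
t=8-9: P5@Q0 runs 1, rem=9, I/O yield, promote→Q0. Q0=[P2,P5] Q1=[P1,P3,P4] Q2=[]
t=9-11: P2@Q0 runs 2, rem=3, I/O yield, promote→Q0. Q0=[P5,P2] Q1=[P1,P3,P4] Q2=[]
t=11-12: P5@Q0 runs 1, rem=8, I/O yield, promote→Q0. Q0=[P2,P5] Q1=[P1,P3,P4] Q2=[]
t=12-14: P2@Q0 runs 2, rem=1, I/O yield, promote→Q0. Q0=[P5,P2] Q1=[P1,P3,P4] Q2=[]
t=14-15: P5@Q0 runs 1, rem=7, I/O yield, promote→Q0. Q0=[P2,P5] Q1=[P1,P3,P4] Q2=[]
t=15-16: P2@Q0 runs 1, rem=0, completes. Q0=[P5] Q1=[P1,P3,P4] Q2=[]
t=16-17: P5@Q0 runs 1, rem=6, I/O yield, promote→Q0. Q0=[P5] Q1=[P1,P3,P4] Q2=[]
t=17-18: P5@Q0 runs 1, rem=5, I/O yield, promote→Q0. Q0=[P5] Q1=[P1,P3,P4] Q2=[]
t=18-19: P5@Q0 runs 1, rem=4, I/O yield, promote→Q0. Q0=[P5] Q1=[P1,P3,P4] Q2=[]
t=19-20: P5@Q0 runs 1, rem=3, I/O yield, promote→Q0. Q0=[P5] Q1=[P1,P3,P4] Q2=[]
t=20-21: P5@Q0 runs 1, rem=2, I/O yield, promote→Q0. Q0=[P5] Q1=[P1,P3,P4] Q2=[]
t=21-22: P5@Q0 runs 1, rem=1, I/O yield, promote→Q0. Q0=[P5] Q1=[P1,P3,P4] Q2=[]
t=22-23: P5@Q0 runs 1, rem=0, completes. Q0=[] Q1=[P1,P3,P4] Q2=[]
t=23-28: P1@Q1 runs 5, rem=6, quantum used, demote→Q2. Q0=[] Q1=[P3,P4] Q2=[P1]
t=28-33: P3@Q1 runs 5, rem=1, quantum used, demote→Q2. Q0=[] Q1=[P4] Q2=[P1,P3]
t=33-38: P4@Q1 runs 5, rem=6, quantum used, demote→Q2. Q0=[] Q1=[] Q2=[P1,P3,P4]
t=38-44: P1@Q2 runs 6, rem=0, completes. Q0=[] Q1=[] Q2=[P3,P4]
t=44-45: P3@Q2 runs 1, rem=0, completes. Q0=[] Q1=[] Q2=[P4]
t=45-51: P4@Q2 runs 6, rem=0, completes. Q0=[] Q1=[] Q2=[]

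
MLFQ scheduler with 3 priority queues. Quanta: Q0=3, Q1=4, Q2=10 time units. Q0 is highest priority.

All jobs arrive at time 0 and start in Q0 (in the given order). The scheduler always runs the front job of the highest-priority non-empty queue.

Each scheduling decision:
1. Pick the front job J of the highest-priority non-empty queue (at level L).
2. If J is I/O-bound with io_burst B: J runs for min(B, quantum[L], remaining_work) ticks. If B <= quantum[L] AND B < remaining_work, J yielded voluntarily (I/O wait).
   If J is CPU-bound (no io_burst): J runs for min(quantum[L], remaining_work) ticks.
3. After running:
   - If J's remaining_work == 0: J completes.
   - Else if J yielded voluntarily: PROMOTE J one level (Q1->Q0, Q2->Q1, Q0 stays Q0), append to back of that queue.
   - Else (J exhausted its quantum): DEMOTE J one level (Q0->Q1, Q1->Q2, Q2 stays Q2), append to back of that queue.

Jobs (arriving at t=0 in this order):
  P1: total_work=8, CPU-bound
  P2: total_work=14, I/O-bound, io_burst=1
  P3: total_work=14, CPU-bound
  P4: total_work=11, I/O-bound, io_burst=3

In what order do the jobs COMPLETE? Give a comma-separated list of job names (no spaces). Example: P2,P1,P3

t=0-3: P1@Q0 runs 3, rem=5, quantum used, demote→Q1. Q0=[P2,P3,P4] Q1=[P1] Q2=[]
t=3-4: P2@Q0 runs 1, rem=13, I/O yield, promote→Q0. Q0=[P3,P4,P2] Q1=[P1] Q2=[]
t=4-7: P3@Q0 runs 3, rem=11, quantum used, demote→Q1. Q0=[P4,P2] Q1=[P1,P3] Q2=[]
t=7-10: P4@Q0 runs 3, rem=8, I/O yield, promote→Q0. Q0=[P2,P4] Q1=[P1,P3] Q2=[]
t=10-11: P2@Q0 runs 1, rem=12, I/O yield, promote→Q0. Q0=[P4,P2] Q1=[P1,P3] Q2=[]
t=11-14: P4@Q0 runs 3, rem=5, I/O yield, promote→Q0. Q0=[P2,P4] Q1=[P1,P3] Q2=[]
t=14-15: P2@Q0 runs 1, rem=11, I/O yield, promote→Q0. Q0=[P4,P2] Q1=[P1,P3] Q2=[]
t=15-18: P4@Q0 runs 3, rem=2, I/O yield, promote→Q0. Q0=[P2,P4] Q1=[P1,P3] Q2=[]
t=18-19: P2@Q0 runs 1, rem=10, I/O yield, promote→Q0. Q0=[P4,P2] Q1=[P1,P3] Q2=[]
t=19-21: P4@Q0 runs 2, rem=0, completes. Q0=[P2] Q1=[P1,P3] Q2=[]
t=21-22: P2@Q0 runs 1, rem=9, I/O yield, promote→Q0. Q0=[P2] Q1=[P1,P3] Q2=[]
t=22-23: P2@Q0 runs 1, rem=8, I/O yield, promote→Q0. Q0=[P2] Q1=[P1,P3] Q2=[]
t=23-24: P2@Q0 runs 1, rem=7, I/O yield, promote→Q0. Q0=[P2] Q1=[P1,P3] Q2=[]
t=24-25: P2@Q0 runs 1, rem=6, I/O yield, promote→Q0. Q0=[P2] Q1=[P1,P3] Q2=[]
t=25-26: P2@Q0 runs 1, rem=5, I/O yield, promote→Q0. Q0=[P2] Q1=[P1,P3] Q2=[]
t=26-27: P2@Q0 runs 1, rem=4, I/O yield, promote→Q0. Q0=[P2] Q1=[P1,P3] Q2=[]
t=27-28: P2@Q0 runs 1, rem=3, I/O yield, promote→Q0. Q0=[P2] Q1=[P1,P3] Q2=[]
t=28-29: P2@Q0 runs 1, rem=2, I/O yield, promote→Q0. Q0=[P2] Q1=[P1,P3] Q2=[]
t=29-30: P2@Q0 runs 1, rem=1, I/O yield, promote→Q0. Q0=[P2] Q1=[P1,P3] Q2=[]
t=30-31: P2@Q0 runs 1, rem=0, completes. Q0=[] Q1=[P1,P3] Q2=[]
t=31-35: P1@Q1 runs 4, rem=1, quantum used, demote→Q2. Q0=[] Q1=[P3] Q2=[P1]
t=35-39: P3@Q1 runs 4, rem=7, quantum used, demote→Q2. Q0=[] Q1=[] Q2=[P1,P3]
t=39-40: P1@Q2 runs 1, rem=0, completes. Q0=[] Q1=[] Q2=[P3]
t=40-47: P3@Q2 runs 7, rem=0, completes. Q0=[] Q1=[] Q2=[]

Answer: P4,P2,P1,P3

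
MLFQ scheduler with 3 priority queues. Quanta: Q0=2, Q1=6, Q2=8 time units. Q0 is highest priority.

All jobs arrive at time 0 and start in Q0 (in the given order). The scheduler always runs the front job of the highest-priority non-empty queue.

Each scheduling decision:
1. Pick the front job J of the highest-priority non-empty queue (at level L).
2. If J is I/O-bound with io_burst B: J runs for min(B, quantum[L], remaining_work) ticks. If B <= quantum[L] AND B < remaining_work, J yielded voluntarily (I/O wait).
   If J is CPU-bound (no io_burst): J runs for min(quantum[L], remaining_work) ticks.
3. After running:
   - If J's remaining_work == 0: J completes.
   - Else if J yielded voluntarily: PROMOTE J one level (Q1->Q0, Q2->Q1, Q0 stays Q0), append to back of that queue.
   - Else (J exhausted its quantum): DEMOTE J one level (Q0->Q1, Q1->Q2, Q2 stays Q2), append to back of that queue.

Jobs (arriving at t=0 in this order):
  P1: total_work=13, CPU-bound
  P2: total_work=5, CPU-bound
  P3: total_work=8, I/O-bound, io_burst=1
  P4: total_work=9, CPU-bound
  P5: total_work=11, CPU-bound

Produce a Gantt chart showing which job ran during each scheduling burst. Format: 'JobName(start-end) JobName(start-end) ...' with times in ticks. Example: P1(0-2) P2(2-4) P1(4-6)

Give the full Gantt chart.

Answer: P1(0-2) P2(2-4) P3(4-5) P4(5-7) P5(7-9) P3(9-10) P3(10-11) P3(11-12) P3(12-13) P3(13-14) P3(14-15) P3(15-16) P1(16-22) P2(22-25) P4(25-31) P5(31-37) P1(37-42) P4(42-43) P5(43-46)

Derivation:
t=0-2: P1@Q0 runs 2, rem=11, quantum used, demote→Q1. Q0=[P2,P3,P4,P5] Q1=[P1] Q2=[]
t=2-4: P2@Q0 runs 2, rem=3, quantum used, demote→Q1. Q0=[P3,P4,P5] Q1=[P1,P2] Q2=[]
t=4-5: P3@Q0 runs 1, rem=7, I/O yield, promote→Q0. Q0=[P4,P5,P3] Q1=[P1,P2] Q2=[]
t=5-7: P4@Q0 runs 2, rem=7, quantum used, demote→Q1. Q0=[P5,P3] Q1=[P1,P2,P4] Q2=[]
t=7-9: P5@Q0 runs 2, rem=9, quantum used, demote→Q1. Q0=[P3] Q1=[P1,P2,P4,P5] Q2=[]
t=9-10: P3@Q0 runs 1, rem=6, I/O yield, promote→Q0. Q0=[P3] Q1=[P1,P2,P4,P5] Q2=[]
t=10-11: P3@Q0 runs 1, rem=5, I/O yield, promote→Q0. Q0=[P3] Q1=[P1,P2,P4,P5] Q2=[]
t=11-12: P3@Q0 runs 1, rem=4, I/O yield, promote→Q0. Q0=[P3] Q1=[P1,P2,P4,P5] Q2=[]
t=12-13: P3@Q0 runs 1, rem=3, I/O yield, promote→Q0. Q0=[P3] Q1=[P1,P2,P4,P5] Q2=[]
t=13-14: P3@Q0 runs 1, rem=2, I/O yield, promote→Q0. Q0=[P3] Q1=[P1,P2,P4,P5] Q2=[]
t=14-15: P3@Q0 runs 1, rem=1, I/O yield, promote→Q0. Q0=[P3] Q1=[P1,P2,P4,P5] Q2=[]
t=15-16: P3@Q0 runs 1, rem=0, completes. Q0=[] Q1=[P1,P2,P4,P5] Q2=[]
t=16-22: P1@Q1 runs 6, rem=5, quantum used, demote→Q2. Q0=[] Q1=[P2,P4,P5] Q2=[P1]
t=22-25: P2@Q1 runs 3, rem=0, completes. Q0=[] Q1=[P4,P5] Q2=[P1]
t=25-31: P4@Q1 runs 6, rem=1, quantum used, demote→Q2. Q0=[] Q1=[P5] Q2=[P1,P4]
t=31-37: P5@Q1 runs 6, rem=3, quantum used, demote→Q2. Q0=[] Q1=[] Q2=[P1,P4,P5]
t=37-42: P1@Q2 runs 5, rem=0, completes. Q0=[] Q1=[] Q2=[P4,P5]
t=42-43: P4@Q2 runs 1, rem=0, completes. Q0=[] Q1=[] Q2=[P5]
t=43-46: P5@Q2 runs 3, rem=0, completes. Q0=[] Q1=[] Q2=[]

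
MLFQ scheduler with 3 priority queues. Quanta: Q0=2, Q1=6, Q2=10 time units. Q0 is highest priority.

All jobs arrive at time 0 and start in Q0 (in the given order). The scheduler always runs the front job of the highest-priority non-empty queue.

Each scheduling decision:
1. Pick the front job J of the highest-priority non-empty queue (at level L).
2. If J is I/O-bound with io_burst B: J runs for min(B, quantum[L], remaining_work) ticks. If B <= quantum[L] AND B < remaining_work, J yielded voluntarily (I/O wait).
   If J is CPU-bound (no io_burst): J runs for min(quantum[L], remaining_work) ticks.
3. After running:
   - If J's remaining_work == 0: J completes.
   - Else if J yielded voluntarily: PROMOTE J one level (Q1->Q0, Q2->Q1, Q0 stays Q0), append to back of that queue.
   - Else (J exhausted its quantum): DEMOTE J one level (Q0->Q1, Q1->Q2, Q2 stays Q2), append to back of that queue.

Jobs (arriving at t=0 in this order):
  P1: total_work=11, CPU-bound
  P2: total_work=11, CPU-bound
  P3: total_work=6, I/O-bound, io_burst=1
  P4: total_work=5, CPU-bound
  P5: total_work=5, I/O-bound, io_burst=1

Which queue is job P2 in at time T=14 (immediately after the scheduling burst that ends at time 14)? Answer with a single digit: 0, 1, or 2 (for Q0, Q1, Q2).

Answer: 1

Derivation:
t=0-2: P1@Q0 runs 2, rem=9, quantum used, demote→Q1. Q0=[P2,P3,P4,P5] Q1=[P1] Q2=[]
t=2-4: P2@Q0 runs 2, rem=9, quantum used, demote→Q1. Q0=[P3,P4,P5] Q1=[P1,P2] Q2=[]
t=4-5: P3@Q0 runs 1, rem=5, I/O yield, promote→Q0. Q0=[P4,P5,P3] Q1=[P1,P2] Q2=[]
t=5-7: P4@Q0 runs 2, rem=3, quantum used, demote→Q1. Q0=[P5,P3] Q1=[P1,P2,P4] Q2=[]
t=7-8: P5@Q0 runs 1, rem=4, I/O yield, promote→Q0. Q0=[P3,P5] Q1=[P1,P2,P4] Q2=[]
t=8-9: P3@Q0 runs 1, rem=4, I/O yield, promote→Q0. Q0=[P5,P3] Q1=[P1,P2,P4] Q2=[]
t=9-10: P5@Q0 runs 1, rem=3, I/O yield, promote→Q0. Q0=[P3,P5] Q1=[P1,P2,P4] Q2=[]
t=10-11: P3@Q0 runs 1, rem=3, I/O yield, promote→Q0. Q0=[P5,P3] Q1=[P1,P2,P4] Q2=[]
t=11-12: P5@Q0 runs 1, rem=2, I/O yield, promote→Q0. Q0=[P3,P5] Q1=[P1,P2,P4] Q2=[]
t=12-13: P3@Q0 runs 1, rem=2, I/O yield, promote→Q0. Q0=[P5,P3] Q1=[P1,P2,P4] Q2=[]
t=13-14: P5@Q0 runs 1, rem=1, I/O yield, promote→Q0. Q0=[P3,P5] Q1=[P1,P2,P4] Q2=[]
t=14-15: P3@Q0 runs 1, rem=1, I/O yield, promote→Q0. Q0=[P5,P3] Q1=[P1,P2,P4] Q2=[]
t=15-16: P5@Q0 runs 1, rem=0, completes. Q0=[P3] Q1=[P1,P2,P4] Q2=[]
t=16-17: P3@Q0 runs 1, rem=0, completes. Q0=[] Q1=[P1,P2,P4] Q2=[]
t=17-23: P1@Q1 runs 6, rem=3, quantum used, demote→Q2. Q0=[] Q1=[P2,P4] Q2=[P1]
t=23-29: P2@Q1 runs 6, rem=3, quantum used, demote→Q2. Q0=[] Q1=[P4] Q2=[P1,P2]
t=29-32: P4@Q1 runs 3, rem=0, completes. Q0=[] Q1=[] Q2=[P1,P2]
t=32-35: P1@Q2 runs 3, rem=0, completes. Q0=[] Q1=[] Q2=[P2]
t=35-38: P2@Q2 runs 3, rem=0, completes. Q0=[] Q1=[] Q2=[]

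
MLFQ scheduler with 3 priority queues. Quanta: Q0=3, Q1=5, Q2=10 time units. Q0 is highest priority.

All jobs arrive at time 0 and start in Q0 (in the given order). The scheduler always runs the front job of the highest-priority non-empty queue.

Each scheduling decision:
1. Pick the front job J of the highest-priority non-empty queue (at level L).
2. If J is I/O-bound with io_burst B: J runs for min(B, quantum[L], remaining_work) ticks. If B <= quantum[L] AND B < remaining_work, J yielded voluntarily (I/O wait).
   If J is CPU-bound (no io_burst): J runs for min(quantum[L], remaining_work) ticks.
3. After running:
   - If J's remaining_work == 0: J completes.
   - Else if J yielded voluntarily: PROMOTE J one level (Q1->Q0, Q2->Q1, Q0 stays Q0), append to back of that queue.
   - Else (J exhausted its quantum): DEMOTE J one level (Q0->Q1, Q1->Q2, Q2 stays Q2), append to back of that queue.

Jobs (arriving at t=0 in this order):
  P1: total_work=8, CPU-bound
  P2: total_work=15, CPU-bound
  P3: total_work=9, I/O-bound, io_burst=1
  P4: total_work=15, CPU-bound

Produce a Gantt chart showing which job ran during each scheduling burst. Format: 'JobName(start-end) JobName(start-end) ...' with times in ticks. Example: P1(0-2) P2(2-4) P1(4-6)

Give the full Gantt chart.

Answer: P1(0-3) P2(3-6) P3(6-7) P4(7-10) P3(10-11) P3(11-12) P3(12-13) P3(13-14) P3(14-15) P3(15-16) P3(16-17) P3(17-18) P1(18-23) P2(23-28) P4(28-33) P2(33-40) P4(40-47)

Derivation:
t=0-3: P1@Q0 runs 3, rem=5, quantum used, demote→Q1. Q0=[P2,P3,P4] Q1=[P1] Q2=[]
t=3-6: P2@Q0 runs 3, rem=12, quantum used, demote→Q1. Q0=[P3,P4] Q1=[P1,P2] Q2=[]
t=6-7: P3@Q0 runs 1, rem=8, I/O yield, promote→Q0. Q0=[P4,P3] Q1=[P1,P2] Q2=[]
t=7-10: P4@Q0 runs 3, rem=12, quantum used, demote→Q1. Q0=[P3] Q1=[P1,P2,P4] Q2=[]
t=10-11: P3@Q0 runs 1, rem=7, I/O yield, promote→Q0. Q0=[P3] Q1=[P1,P2,P4] Q2=[]
t=11-12: P3@Q0 runs 1, rem=6, I/O yield, promote→Q0. Q0=[P3] Q1=[P1,P2,P4] Q2=[]
t=12-13: P3@Q0 runs 1, rem=5, I/O yield, promote→Q0. Q0=[P3] Q1=[P1,P2,P4] Q2=[]
t=13-14: P3@Q0 runs 1, rem=4, I/O yield, promote→Q0. Q0=[P3] Q1=[P1,P2,P4] Q2=[]
t=14-15: P3@Q0 runs 1, rem=3, I/O yield, promote→Q0. Q0=[P3] Q1=[P1,P2,P4] Q2=[]
t=15-16: P3@Q0 runs 1, rem=2, I/O yield, promote→Q0. Q0=[P3] Q1=[P1,P2,P4] Q2=[]
t=16-17: P3@Q0 runs 1, rem=1, I/O yield, promote→Q0. Q0=[P3] Q1=[P1,P2,P4] Q2=[]
t=17-18: P3@Q0 runs 1, rem=0, completes. Q0=[] Q1=[P1,P2,P4] Q2=[]
t=18-23: P1@Q1 runs 5, rem=0, completes. Q0=[] Q1=[P2,P4] Q2=[]
t=23-28: P2@Q1 runs 5, rem=7, quantum used, demote→Q2. Q0=[] Q1=[P4] Q2=[P2]
t=28-33: P4@Q1 runs 5, rem=7, quantum used, demote→Q2. Q0=[] Q1=[] Q2=[P2,P4]
t=33-40: P2@Q2 runs 7, rem=0, completes. Q0=[] Q1=[] Q2=[P4]
t=40-47: P4@Q2 runs 7, rem=0, completes. Q0=[] Q1=[] Q2=[]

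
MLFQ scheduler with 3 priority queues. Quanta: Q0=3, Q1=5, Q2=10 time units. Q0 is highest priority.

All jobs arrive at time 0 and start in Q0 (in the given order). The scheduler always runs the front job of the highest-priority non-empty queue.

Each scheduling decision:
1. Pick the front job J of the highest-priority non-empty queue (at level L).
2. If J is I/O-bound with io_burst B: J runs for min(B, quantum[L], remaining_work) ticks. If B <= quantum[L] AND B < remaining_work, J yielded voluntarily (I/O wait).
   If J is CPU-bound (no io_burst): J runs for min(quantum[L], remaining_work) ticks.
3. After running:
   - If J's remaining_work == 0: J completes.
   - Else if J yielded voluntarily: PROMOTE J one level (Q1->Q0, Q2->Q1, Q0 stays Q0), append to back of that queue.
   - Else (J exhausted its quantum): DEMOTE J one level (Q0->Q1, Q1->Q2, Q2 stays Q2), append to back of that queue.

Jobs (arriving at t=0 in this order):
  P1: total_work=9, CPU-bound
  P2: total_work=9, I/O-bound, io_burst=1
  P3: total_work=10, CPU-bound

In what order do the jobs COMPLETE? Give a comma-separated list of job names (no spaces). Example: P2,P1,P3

t=0-3: P1@Q0 runs 3, rem=6, quantum used, demote→Q1. Q0=[P2,P3] Q1=[P1] Q2=[]
t=3-4: P2@Q0 runs 1, rem=8, I/O yield, promote→Q0. Q0=[P3,P2] Q1=[P1] Q2=[]
t=4-7: P3@Q0 runs 3, rem=7, quantum used, demote→Q1. Q0=[P2] Q1=[P1,P3] Q2=[]
t=7-8: P2@Q0 runs 1, rem=7, I/O yield, promote→Q0. Q0=[P2] Q1=[P1,P3] Q2=[]
t=8-9: P2@Q0 runs 1, rem=6, I/O yield, promote→Q0. Q0=[P2] Q1=[P1,P3] Q2=[]
t=9-10: P2@Q0 runs 1, rem=5, I/O yield, promote→Q0. Q0=[P2] Q1=[P1,P3] Q2=[]
t=10-11: P2@Q0 runs 1, rem=4, I/O yield, promote→Q0. Q0=[P2] Q1=[P1,P3] Q2=[]
t=11-12: P2@Q0 runs 1, rem=3, I/O yield, promote→Q0. Q0=[P2] Q1=[P1,P3] Q2=[]
t=12-13: P2@Q0 runs 1, rem=2, I/O yield, promote→Q0. Q0=[P2] Q1=[P1,P3] Q2=[]
t=13-14: P2@Q0 runs 1, rem=1, I/O yield, promote→Q0. Q0=[P2] Q1=[P1,P3] Q2=[]
t=14-15: P2@Q0 runs 1, rem=0, completes. Q0=[] Q1=[P1,P3] Q2=[]
t=15-20: P1@Q1 runs 5, rem=1, quantum used, demote→Q2. Q0=[] Q1=[P3] Q2=[P1]
t=20-25: P3@Q1 runs 5, rem=2, quantum used, demote→Q2. Q0=[] Q1=[] Q2=[P1,P3]
t=25-26: P1@Q2 runs 1, rem=0, completes. Q0=[] Q1=[] Q2=[P3]
t=26-28: P3@Q2 runs 2, rem=0, completes. Q0=[] Q1=[] Q2=[]

Answer: P2,P1,P3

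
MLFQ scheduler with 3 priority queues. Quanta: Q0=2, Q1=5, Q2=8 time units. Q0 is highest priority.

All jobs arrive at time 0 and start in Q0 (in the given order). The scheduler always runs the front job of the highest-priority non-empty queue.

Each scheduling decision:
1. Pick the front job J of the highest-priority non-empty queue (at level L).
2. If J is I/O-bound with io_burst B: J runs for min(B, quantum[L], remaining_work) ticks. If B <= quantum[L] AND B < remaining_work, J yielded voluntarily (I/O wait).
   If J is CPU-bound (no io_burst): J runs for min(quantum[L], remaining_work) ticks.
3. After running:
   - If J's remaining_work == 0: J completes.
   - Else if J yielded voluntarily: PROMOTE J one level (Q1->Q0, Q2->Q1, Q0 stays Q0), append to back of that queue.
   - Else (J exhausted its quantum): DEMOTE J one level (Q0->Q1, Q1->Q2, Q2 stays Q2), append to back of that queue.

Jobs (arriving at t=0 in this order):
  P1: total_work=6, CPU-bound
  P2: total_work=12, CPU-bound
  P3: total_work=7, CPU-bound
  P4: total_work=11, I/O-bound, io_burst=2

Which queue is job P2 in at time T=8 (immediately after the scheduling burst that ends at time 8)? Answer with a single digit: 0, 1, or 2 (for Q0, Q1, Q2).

t=0-2: P1@Q0 runs 2, rem=4, quantum used, demote→Q1. Q0=[P2,P3,P4] Q1=[P1] Q2=[]
t=2-4: P2@Q0 runs 2, rem=10, quantum used, demote→Q1. Q0=[P3,P4] Q1=[P1,P2] Q2=[]
t=4-6: P3@Q0 runs 2, rem=5, quantum used, demote→Q1. Q0=[P4] Q1=[P1,P2,P3] Q2=[]
t=6-8: P4@Q0 runs 2, rem=9, I/O yield, promote→Q0. Q0=[P4] Q1=[P1,P2,P3] Q2=[]
t=8-10: P4@Q0 runs 2, rem=7, I/O yield, promote→Q0. Q0=[P4] Q1=[P1,P2,P3] Q2=[]
t=10-12: P4@Q0 runs 2, rem=5, I/O yield, promote→Q0. Q0=[P4] Q1=[P1,P2,P3] Q2=[]
t=12-14: P4@Q0 runs 2, rem=3, I/O yield, promote→Q0. Q0=[P4] Q1=[P1,P2,P3] Q2=[]
t=14-16: P4@Q0 runs 2, rem=1, I/O yield, promote→Q0. Q0=[P4] Q1=[P1,P2,P3] Q2=[]
t=16-17: P4@Q0 runs 1, rem=0, completes. Q0=[] Q1=[P1,P2,P3] Q2=[]
t=17-21: P1@Q1 runs 4, rem=0, completes. Q0=[] Q1=[P2,P3] Q2=[]
t=21-26: P2@Q1 runs 5, rem=5, quantum used, demote→Q2. Q0=[] Q1=[P3] Q2=[P2]
t=26-31: P3@Q1 runs 5, rem=0, completes. Q0=[] Q1=[] Q2=[P2]
t=31-36: P2@Q2 runs 5, rem=0, completes. Q0=[] Q1=[] Q2=[]

Answer: 1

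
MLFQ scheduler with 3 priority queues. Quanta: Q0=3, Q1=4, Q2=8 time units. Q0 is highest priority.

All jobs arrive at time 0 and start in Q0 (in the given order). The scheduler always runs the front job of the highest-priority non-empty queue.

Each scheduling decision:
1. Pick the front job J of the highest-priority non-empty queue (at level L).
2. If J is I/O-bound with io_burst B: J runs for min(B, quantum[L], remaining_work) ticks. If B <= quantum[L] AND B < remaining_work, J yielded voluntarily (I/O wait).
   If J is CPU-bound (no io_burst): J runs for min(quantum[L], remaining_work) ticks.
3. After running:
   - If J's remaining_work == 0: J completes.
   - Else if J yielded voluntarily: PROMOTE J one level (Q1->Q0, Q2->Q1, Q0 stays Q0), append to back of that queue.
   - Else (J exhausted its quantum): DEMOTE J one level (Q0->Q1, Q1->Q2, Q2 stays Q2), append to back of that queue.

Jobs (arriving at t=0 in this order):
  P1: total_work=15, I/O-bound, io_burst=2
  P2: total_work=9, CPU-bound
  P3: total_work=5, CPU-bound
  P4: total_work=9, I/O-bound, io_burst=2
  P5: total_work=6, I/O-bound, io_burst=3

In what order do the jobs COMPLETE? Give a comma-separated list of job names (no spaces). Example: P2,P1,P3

Answer: P5,P4,P1,P3,P2

Derivation:
t=0-2: P1@Q0 runs 2, rem=13, I/O yield, promote→Q0. Q0=[P2,P3,P4,P5,P1] Q1=[] Q2=[]
t=2-5: P2@Q0 runs 3, rem=6, quantum used, demote→Q1. Q0=[P3,P4,P5,P1] Q1=[P2] Q2=[]
t=5-8: P3@Q0 runs 3, rem=2, quantum used, demote→Q1. Q0=[P4,P5,P1] Q1=[P2,P3] Q2=[]
t=8-10: P4@Q0 runs 2, rem=7, I/O yield, promote→Q0. Q0=[P5,P1,P4] Q1=[P2,P3] Q2=[]
t=10-13: P5@Q0 runs 3, rem=3, I/O yield, promote→Q0. Q0=[P1,P4,P5] Q1=[P2,P3] Q2=[]
t=13-15: P1@Q0 runs 2, rem=11, I/O yield, promote→Q0. Q0=[P4,P5,P1] Q1=[P2,P3] Q2=[]
t=15-17: P4@Q0 runs 2, rem=5, I/O yield, promote→Q0. Q0=[P5,P1,P4] Q1=[P2,P3] Q2=[]
t=17-20: P5@Q0 runs 3, rem=0, completes. Q0=[P1,P4] Q1=[P2,P3] Q2=[]
t=20-22: P1@Q0 runs 2, rem=9, I/O yield, promote→Q0. Q0=[P4,P1] Q1=[P2,P3] Q2=[]
t=22-24: P4@Q0 runs 2, rem=3, I/O yield, promote→Q0. Q0=[P1,P4] Q1=[P2,P3] Q2=[]
t=24-26: P1@Q0 runs 2, rem=7, I/O yield, promote→Q0. Q0=[P4,P1] Q1=[P2,P3] Q2=[]
t=26-28: P4@Q0 runs 2, rem=1, I/O yield, promote→Q0. Q0=[P1,P4] Q1=[P2,P3] Q2=[]
t=28-30: P1@Q0 runs 2, rem=5, I/O yield, promote→Q0. Q0=[P4,P1] Q1=[P2,P3] Q2=[]
t=30-31: P4@Q0 runs 1, rem=0, completes. Q0=[P1] Q1=[P2,P3] Q2=[]
t=31-33: P1@Q0 runs 2, rem=3, I/O yield, promote→Q0. Q0=[P1] Q1=[P2,P3] Q2=[]
t=33-35: P1@Q0 runs 2, rem=1, I/O yield, promote→Q0. Q0=[P1] Q1=[P2,P3] Q2=[]
t=35-36: P1@Q0 runs 1, rem=0, completes. Q0=[] Q1=[P2,P3] Q2=[]
t=36-40: P2@Q1 runs 4, rem=2, quantum used, demote→Q2. Q0=[] Q1=[P3] Q2=[P2]
t=40-42: P3@Q1 runs 2, rem=0, completes. Q0=[] Q1=[] Q2=[P2]
t=42-44: P2@Q2 runs 2, rem=0, completes. Q0=[] Q1=[] Q2=[]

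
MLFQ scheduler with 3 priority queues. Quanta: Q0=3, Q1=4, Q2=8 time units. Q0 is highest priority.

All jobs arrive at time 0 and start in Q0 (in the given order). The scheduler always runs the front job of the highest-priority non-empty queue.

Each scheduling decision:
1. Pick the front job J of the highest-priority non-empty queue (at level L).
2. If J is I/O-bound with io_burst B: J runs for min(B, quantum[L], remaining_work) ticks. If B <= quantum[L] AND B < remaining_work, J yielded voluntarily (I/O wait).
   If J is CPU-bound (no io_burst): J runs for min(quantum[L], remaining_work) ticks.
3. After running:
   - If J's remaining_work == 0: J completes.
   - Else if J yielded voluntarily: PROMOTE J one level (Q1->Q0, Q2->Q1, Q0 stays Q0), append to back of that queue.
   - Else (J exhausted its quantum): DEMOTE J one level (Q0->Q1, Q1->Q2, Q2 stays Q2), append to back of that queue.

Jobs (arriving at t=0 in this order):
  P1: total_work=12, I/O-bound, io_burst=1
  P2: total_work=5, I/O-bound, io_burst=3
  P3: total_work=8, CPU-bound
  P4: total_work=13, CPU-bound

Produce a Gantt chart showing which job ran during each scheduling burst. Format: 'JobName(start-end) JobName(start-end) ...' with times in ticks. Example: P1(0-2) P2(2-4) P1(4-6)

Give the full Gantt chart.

Answer: P1(0-1) P2(1-4) P3(4-7) P4(7-10) P1(10-11) P2(11-13) P1(13-14) P1(14-15) P1(15-16) P1(16-17) P1(17-18) P1(18-19) P1(19-20) P1(20-21) P1(21-22) P1(22-23) P3(23-27) P4(27-31) P3(31-32) P4(32-38)

Derivation:
t=0-1: P1@Q0 runs 1, rem=11, I/O yield, promote→Q0. Q0=[P2,P3,P4,P1] Q1=[] Q2=[]
t=1-4: P2@Q0 runs 3, rem=2, I/O yield, promote→Q0. Q0=[P3,P4,P1,P2] Q1=[] Q2=[]
t=4-7: P3@Q0 runs 3, rem=5, quantum used, demote→Q1. Q0=[P4,P1,P2] Q1=[P3] Q2=[]
t=7-10: P4@Q0 runs 3, rem=10, quantum used, demote→Q1. Q0=[P1,P2] Q1=[P3,P4] Q2=[]
t=10-11: P1@Q0 runs 1, rem=10, I/O yield, promote→Q0. Q0=[P2,P1] Q1=[P3,P4] Q2=[]
t=11-13: P2@Q0 runs 2, rem=0, completes. Q0=[P1] Q1=[P3,P4] Q2=[]
t=13-14: P1@Q0 runs 1, rem=9, I/O yield, promote→Q0. Q0=[P1] Q1=[P3,P4] Q2=[]
t=14-15: P1@Q0 runs 1, rem=8, I/O yield, promote→Q0. Q0=[P1] Q1=[P3,P4] Q2=[]
t=15-16: P1@Q0 runs 1, rem=7, I/O yield, promote→Q0. Q0=[P1] Q1=[P3,P4] Q2=[]
t=16-17: P1@Q0 runs 1, rem=6, I/O yield, promote→Q0. Q0=[P1] Q1=[P3,P4] Q2=[]
t=17-18: P1@Q0 runs 1, rem=5, I/O yield, promote→Q0. Q0=[P1] Q1=[P3,P4] Q2=[]
t=18-19: P1@Q0 runs 1, rem=4, I/O yield, promote→Q0. Q0=[P1] Q1=[P3,P4] Q2=[]
t=19-20: P1@Q0 runs 1, rem=3, I/O yield, promote→Q0. Q0=[P1] Q1=[P3,P4] Q2=[]
t=20-21: P1@Q0 runs 1, rem=2, I/O yield, promote→Q0. Q0=[P1] Q1=[P3,P4] Q2=[]
t=21-22: P1@Q0 runs 1, rem=1, I/O yield, promote→Q0. Q0=[P1] Q1=[P3,P4] Q2=[]
t=22-23: P1@Q0 runs 1, rem=0, completes. Q0=[] Q1=[P3,P4] Q2=[]
t=23-27: P3@Q1 runs 4, rem=1, quantum used, demote→Q2. Q0=[] Q1=[P4] Q2=[P3]
t=27-31: P4@Q1 runs 4, rem=6, quantum used, demote→Q2. Q0=[] Q1=[] Q2=[P3,P4]
t=31-32: P3@Q2 runs 1, rem=0, completes. Q0=[] Q1=[] Q2=[P4]
t=32-38: P4@Q2 runs 6, rem=0, completes. Q0=[] Q1=[] Q2=[]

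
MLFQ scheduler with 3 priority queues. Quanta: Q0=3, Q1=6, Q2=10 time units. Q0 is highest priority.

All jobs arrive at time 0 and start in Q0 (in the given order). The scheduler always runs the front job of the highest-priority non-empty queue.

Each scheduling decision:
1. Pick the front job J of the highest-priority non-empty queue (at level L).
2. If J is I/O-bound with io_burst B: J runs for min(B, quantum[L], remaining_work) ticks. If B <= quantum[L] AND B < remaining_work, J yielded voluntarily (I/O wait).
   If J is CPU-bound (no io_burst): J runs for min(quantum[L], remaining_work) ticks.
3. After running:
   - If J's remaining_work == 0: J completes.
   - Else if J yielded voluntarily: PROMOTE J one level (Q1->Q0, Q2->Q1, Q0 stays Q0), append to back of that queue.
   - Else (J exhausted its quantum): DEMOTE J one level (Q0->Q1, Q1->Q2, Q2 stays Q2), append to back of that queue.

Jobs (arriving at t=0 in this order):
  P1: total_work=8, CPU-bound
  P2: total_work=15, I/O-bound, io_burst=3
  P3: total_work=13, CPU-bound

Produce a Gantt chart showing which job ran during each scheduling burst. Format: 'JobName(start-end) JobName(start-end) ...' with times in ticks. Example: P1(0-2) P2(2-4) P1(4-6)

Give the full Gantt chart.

Answer: P1(0-3) P2(3-6) P3(6-9) P2(9-12) P2(12-15) P2(15-18) P2(18-21) P1(21-26) P3(26-32) P3(32-36)

Derivation:
t=0-3: P1@Q0 runs 3, rem=5, quantum used, demote→Q1. Q0=[P2,P3] Q1=[P1] Q2=[]
t=3-6: P2@Q0 runs 3, rem=12, I/O yield, promote→Q0. Q0=[P3,P2] Q1=[P1] Q2=[]
t=6-9: P3@Q0 runs 3, rem=10, quantum used, demote→Q1. Q0=[P2] Q1=[P1,P3] Q2=[]
t=9-12: P2@Q0 runs 3, rem=9, I/O yield, promote→Q0. Q0=[P2] Q1=[P1,P3] Q2=[]
t=12-15: P2@Q0 runs 3, rem=6, I/O yield, promote→Q0. Q0=[P2] Q1=[P1,P3] Q2=[]
t=15-18: P2@Q0 runs 3, rem=3, I/O yield, promote→Q0. Q0=[P2] Q1=[P1,P3] Q2=[]
t=18-21: P2@Q0 runs 3, rem=0, completes. Q0=[] Q1=[P1,P3] Q2=[]
t=21-26: P1@Q1 runs 5, rem=0, completes. Q0=[] Q1=[P3] Q2=[]
t=26-32: P3@Q1 runs 6, rem=4, quantum used, demote→Q2. Q0=[] Q1=[] Q2=[P3]
t=32-36: P3@Q2 runs 4, rem=0, completes. Q0=[] Q1=[] Q2=[]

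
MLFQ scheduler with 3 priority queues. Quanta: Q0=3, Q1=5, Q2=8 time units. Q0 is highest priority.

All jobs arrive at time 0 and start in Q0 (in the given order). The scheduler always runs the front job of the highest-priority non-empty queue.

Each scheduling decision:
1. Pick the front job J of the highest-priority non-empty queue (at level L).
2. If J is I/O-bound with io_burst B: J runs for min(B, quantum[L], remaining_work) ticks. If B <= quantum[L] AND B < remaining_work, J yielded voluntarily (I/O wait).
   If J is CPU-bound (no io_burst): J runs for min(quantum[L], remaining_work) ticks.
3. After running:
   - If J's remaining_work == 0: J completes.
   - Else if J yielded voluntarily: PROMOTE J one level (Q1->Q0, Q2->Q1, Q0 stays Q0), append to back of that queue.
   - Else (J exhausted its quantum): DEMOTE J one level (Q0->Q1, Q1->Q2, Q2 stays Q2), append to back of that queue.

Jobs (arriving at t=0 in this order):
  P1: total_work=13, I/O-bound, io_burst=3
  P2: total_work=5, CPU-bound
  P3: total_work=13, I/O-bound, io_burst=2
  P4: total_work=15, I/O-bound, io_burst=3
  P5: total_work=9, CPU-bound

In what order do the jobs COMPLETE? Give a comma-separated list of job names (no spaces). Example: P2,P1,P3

Answer: P1,P4,P3,P2,P5

Derivation:
t=0-3: P1@Q0 runs 3, rem=10, I/O yield, promote→Q0. Q0=[P2,P3,P4,P5,P1] Q1=[] Q2=[]
t=3-6: P2@Q0 runs 3, rem=2, quantum used, demote→Q1. Q0=[P3,P4,P5,P1] Q1=[P2] Q2=[]
t=6-8: P3@Q0 runs 2, rem=11, I/O yield, promote→Q0. Q0=[P4,P5,P1,P3] Q1=[P2] Q2=[]
t=8-11: P4@Q0 runs 3, rem=12, I/O yield, promote→Q0. Q0=[P5,P1,P3,P4] Q1=[P2] Q2=[]
t=11-14: P5@Q0 runs 3, rem=6, quantum used, demote→Q1. Q0=[P1,P3,P4] Q1=[P2,P5] Q2=[]
t=14-17: P1@Q0 runs 3, rem=7, I/O yield, promote→Q0. Q0=[P3,P4,P1] Q1=[P2,P5] Q2=[]
t=17-19: P3@Q0 runs 2, rem=9, I/O yield, promote→Q0. Q0=[P4,P1,P3] Q1=[P2,P5] Q2=[]
t=19-22: P4@Q0 runs 3, rem=9, I/O yield, promote→Q0. Q0=[P1,P3,P4] Q1=[P2,P5] Q2=[]
t=22-25: P1@Q0 runs 3, rem=4, I/O yield, promote→Q0. Q0=[P3,P4,P1] Q1=[P2,P5] Q2=[]
t=25-27: P3@Q0 runs 2, rem=7, I/O yield, promote→Q0. Q0=[P4,P1,P3] Q1=[P2,P5] Q2=[]
t=27-30: P4@Q0 runs 3, rem=6, I/O yield, promote→Q0. Q0=[P1,P3,P4] Q1=[P2,P5] Q2=[]
t=30-33: P1@Q0 runs 3, rem=1, I/O yield, promote→Q0. Q0=[P3,P4,P1] Q1=[P2,P5] Q2=[]
t=33-35: P3@Q0 runs 2, rem=5, I/O yield, promote→Q0. Q0=[P4,P1,P3] Q1=[P2,P5] Q2=[]
t=35-38: P4@Q0 runs 3, rem=3, I/O yield, promote→Q0. Q0=[P1,P3,P4] Q1=[P2,P5] Q2=[]
t=38-39: P1@Q0 runs 1, rem=0, completes. Q0=[P3,P4] Q1=[P2,P5] Q2=[]
t=39-41: P3@Q0 runs 2, rem=3, I/O yield, promote→Q0. Q0=[P4,P3] Q1=[P2,P5] Q2=[]
t=41-44: P4@Q0 runs 3, rem=0, completes. Q0=[P3] Q1=[P2,P5] Q2=[]
t=44-46: P3@Q0 runs 2, rem=1, I/O yield, promote→Q0. Q0=[P3] Q1=[P2,P5] Q2=[]
t=46-47: P3@Q0 runs 1, rem=0, completes. Q0=[] Q1=[P2,P5] Q2=[]
t=47-49: P2@Q1 runs 2, rem=0, completes. Q0=[] Q1=[P5] Q2=[]
t=49-54: P5@Q1 runs 5, rem=1, quantum used, demote→Q2. Q0=[] Q1=[] Q2=[P5]
t=54-55: P5@Q2 runs 1, rem=0, completes. Q0=[] Q1=[] Q2=[]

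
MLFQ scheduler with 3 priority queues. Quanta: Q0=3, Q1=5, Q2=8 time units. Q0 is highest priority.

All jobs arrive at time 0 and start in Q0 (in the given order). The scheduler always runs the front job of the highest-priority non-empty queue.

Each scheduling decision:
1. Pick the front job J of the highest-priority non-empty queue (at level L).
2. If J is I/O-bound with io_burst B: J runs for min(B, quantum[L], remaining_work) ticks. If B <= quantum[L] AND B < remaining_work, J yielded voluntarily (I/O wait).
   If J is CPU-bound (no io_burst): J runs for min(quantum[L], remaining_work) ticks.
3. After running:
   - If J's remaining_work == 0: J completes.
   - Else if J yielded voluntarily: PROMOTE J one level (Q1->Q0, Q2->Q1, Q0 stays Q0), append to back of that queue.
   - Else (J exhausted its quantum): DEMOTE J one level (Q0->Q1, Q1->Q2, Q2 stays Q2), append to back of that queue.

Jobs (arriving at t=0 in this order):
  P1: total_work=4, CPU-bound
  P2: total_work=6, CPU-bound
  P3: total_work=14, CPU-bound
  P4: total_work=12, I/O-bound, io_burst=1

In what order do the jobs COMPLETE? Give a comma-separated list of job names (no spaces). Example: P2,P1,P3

t=0-3: P1@Q0 runs 3, rem=1, quantum used, demote→Q1. Q0=[P2,P3,P4] Q1=[P1] Q2=[]
t=3-6: P2@Q0 runs 3, rem=3, quantum used, demote→Q1. Q0=[P3,P4] Q1=[P1,P2] Q2=[]
t=6-9: P3@Q0 runs 3, rem=11, quantum used, demote→Q1. Q0=[P4] Q1=[P1,P2,P3] Q2=[]
t=9-10: P4@Q0 runs 1, rem=11, I/O yield, promote→Q0. Q0=[P4] Q1=[P1,P2,P3] Q2=[]
t=10-11: P4@Q0 runs 1, rem=10, I/O yield, promote→Q0. Q0=[P4] Q1=[P1,P2,P3] Q2=[]
t=11-12: P4@Q0 runs 1, rem=9, I/O yield, promote→Q0. Q0=[P4] Q1=[P1,P2,P3] Q2=[]
t=12-13: P4@Q0 runs 1, rem=8, I/O yield, promote→Q0. Q0=[P4] Q1=[P1,P2,P3] Q2=[]
t=13-14: P4@Q0 runs 1, rem=7, I/O yield, promote→Q0. Q0=[P4] Q1=[P1,P2,P3] Q2=[]
t=14-15: P4@Q0 runs 1, rem=6, I/O yield, promote→Q0. Q0=[P4] Q1=[P1,P2,P3] Q2=[]
t=15-16: P4@Q0 runs 1, rem=5, I/O yield, promote→Q0. Q0=[P4] Q1=[P1,P2,P3] Q2=[]
t=16-17: P4@Q0 runs 1, rem=4, I/O yield, promote→Q0. Q0=[P4] Q1=[P1,P2,P3] Q2=[]
t=17-18: P4@Q0 runs 1, rem=3, I/O yield, promote→Q0. Q0=[P4] Q1=[P1,P2,P3] Q2=[]
t=18-19: P4@Q0 runs 1, rem=2, I/O yield, promote→Q0. Q0=[P4] Q1=[P1,P2,P3] Q2=[]
t=19-20: P4@Q0 runs 1, rem=1, I/O yield, promote→Q0. Q0=[P4] Q1=[P1,P2,P3] Q2=[]
t=20-21: P4@Q0 runs 1, rem=0, completes. Q0=[] Q1=[P1,P2,P3] Q2=[]
t=21-22: P1@Q1 runs 1, rem=0, completes. Q0=[] Q1=[P2,P3] Q2=[]
t=22-25: P2@Q1 runs 3, rem=0, completes. Q0=[] Q1=[P3] Q2=[]
t=25-30: P3@Q1 runs 5, rem=6, quantum used, demote→Q2. Q0=[] Q1=[] Q2=[P3]
t=30-36: P3@Q2 runs 6, rem=0, completes. Q0=[] Q1=[] Q2=[]

Answer: P4,P1,P2,P3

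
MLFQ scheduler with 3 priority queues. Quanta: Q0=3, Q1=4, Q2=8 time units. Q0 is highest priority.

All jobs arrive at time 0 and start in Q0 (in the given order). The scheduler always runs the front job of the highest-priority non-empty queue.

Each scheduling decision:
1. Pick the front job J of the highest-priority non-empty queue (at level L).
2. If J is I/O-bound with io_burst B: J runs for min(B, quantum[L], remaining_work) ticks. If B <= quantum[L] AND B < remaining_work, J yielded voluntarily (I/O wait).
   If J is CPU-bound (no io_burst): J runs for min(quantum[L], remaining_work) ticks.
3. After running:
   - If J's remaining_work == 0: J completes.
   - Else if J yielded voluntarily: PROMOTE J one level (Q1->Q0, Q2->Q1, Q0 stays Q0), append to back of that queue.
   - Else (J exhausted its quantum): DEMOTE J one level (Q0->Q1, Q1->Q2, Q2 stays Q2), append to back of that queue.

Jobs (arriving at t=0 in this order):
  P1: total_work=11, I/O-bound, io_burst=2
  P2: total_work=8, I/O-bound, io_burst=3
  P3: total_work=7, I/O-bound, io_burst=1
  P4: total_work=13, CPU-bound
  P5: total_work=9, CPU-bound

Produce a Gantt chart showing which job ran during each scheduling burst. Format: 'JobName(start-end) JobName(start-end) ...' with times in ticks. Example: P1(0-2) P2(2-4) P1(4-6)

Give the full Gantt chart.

t=0-2: P1@Q0 runs 2, rem=9, I/O yield, promote→Q0. Q0=[P2,P3,P4,P5,P1] Q1=[] Q2=[]
t=2-5: P2@Q0 runs 3, rem=5, I/O yield, promote→Q0. Q0=[P3,P4,P5,P1,P2] Q1=[] Q2=[]
t=5-6: P3@Q0 runs 1, rem=6, I/O yield, promote→Q0. Q0=[P4,P5,P1,P2,P3] Q1=[] Q2=[]
t=6-9: P4@Q0 runs 3, rem=10, quantum used, demote→Q1. Q0=[P5,P1,P2,P3] Q1=[P4] Q2=[]
t=9-12: P5@Q0 runs 3, rem=6, quantum used, demote→Q1. Q0=[P1,P2,P3] Q1=[P4,P5] Q2=[]
t=12-14: P1@Q0 runs 2, rem=7, I/O yield, promote→Q0. Q0=[P2,P3,P1] Q1=[P4,P5] Q2=[]
t=14-17: P2@Q0 runs 3, rem=2, I/O yield, promote→Q0. Q0=[P3,P1,P2] Q1=[P4,P5] Q2=[]
t=17-18: P3@Q0 runs 1, rem=5, I/O yield, promote→Q0. Q0=[P1,P2,P3] Q1=[P4,P5] Q2=[]
t=18-20: P1@Q0 runs 2, rem=5, I/O yield, promote→Q0. Q0=[P2,P3,P1] Q1=[P4,P5] Q2=[]
t=20-22: P2@Q0 runs 2, rem=0, completes. Q0=[P3,P1] Q1=[P4,P5] Q2=[]
t=22-23: P3@Q0 runs 1, rem=4, I/O yield, promote→Q0. Q0=[P1,P3] Q1=[P4,P5] Q2=[]
t=23-25: P1@Q0 runs 2, rem=3, I/O yield, promote→Q0. Q0=[P3,P1] Q1=[P4,P5] Q2=[]
t=25-26: P3@Q0 runs 1, rem=3, I/O yield, promote→Q0. Q0=[P1,P3] Q1=[P4,P5] Q2=[]
t=26-28: P1@Q0 runs 2, rem=1, I/O yield, promote→Q0. Q0=[P3,P1] Q1=[P4,P5] Q2=[]
t=28-29: P3@Q0 runs 1, rem=2, I/O yield, promote→Q0. Q0=[P1,P3] Q1=[P4,P5] Q2=[]
t=29-30: P1@Q0 runs 1, rem=0, completes. Q0=[P3] Q1=[P4,P5] Q2=[]
t=30-31: P3@Q0 runs 1, rem=1, I/O yield, promote→Q0. Q0=[P3] Q1=[P4,P5] Q2=[]
t=31-32: P3@Q0 runs 1, rem=0, completes. Q0=[] Q1=[P4,P5] Q2=[]
t=32-36: P4@Q1 runs 4, rem=6, quantum used, demote→Q2. Q0=[] Q1=[P5] Q2=[P4]
t=36-40: P5@Q1 runs 4, rem=2, quantum used, demote→Q2. Q0=[] Q1=[] Q2=[P4,P5]
t=40-46: P4@Q2 runs 6, rem=0, completes. Q0=[] Q1=[] Q2=[P5]
t=46-48: P5@Q2 runs 2, rem=0, completes. Q0=[] Q1=[] Q2=[]

Answer: P1(0-2) P2(2-5) P3(5-6) P4(6-9) P5(9-12) P1(12-14) P2(14-17) P3(17-18) P1(18-20) P2(20-22) P3(22-23) P1(23-25) P3(25-26) P1(26-28) P3(28-29) P1(29-30) P3(30-31) P3(31-32) P4(32-36) P5(36-40) P4(40-46) P5(46-48)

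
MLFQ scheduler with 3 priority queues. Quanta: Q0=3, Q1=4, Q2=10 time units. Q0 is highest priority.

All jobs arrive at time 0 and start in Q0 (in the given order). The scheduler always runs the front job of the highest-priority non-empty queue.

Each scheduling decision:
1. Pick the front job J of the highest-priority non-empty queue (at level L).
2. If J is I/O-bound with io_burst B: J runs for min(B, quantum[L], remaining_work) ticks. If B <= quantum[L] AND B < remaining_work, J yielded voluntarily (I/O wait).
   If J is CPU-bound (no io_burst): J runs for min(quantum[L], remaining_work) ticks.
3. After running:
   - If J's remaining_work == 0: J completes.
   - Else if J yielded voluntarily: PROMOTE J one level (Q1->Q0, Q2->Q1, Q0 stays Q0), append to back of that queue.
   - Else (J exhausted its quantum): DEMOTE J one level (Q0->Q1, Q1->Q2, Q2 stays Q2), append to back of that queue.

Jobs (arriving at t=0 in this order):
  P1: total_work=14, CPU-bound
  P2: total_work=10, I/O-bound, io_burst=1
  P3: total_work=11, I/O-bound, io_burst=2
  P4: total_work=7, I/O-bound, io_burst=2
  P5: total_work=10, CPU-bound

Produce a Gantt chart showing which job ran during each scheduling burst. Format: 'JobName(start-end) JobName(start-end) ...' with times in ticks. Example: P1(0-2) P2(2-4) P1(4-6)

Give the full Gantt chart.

t=0-3: P1@Q0 runs 3, rem=11, quantum used, demote→Q1. Q0=[P2,P3,P4,P5] Q1=[P1] Q2=[]
t=3-4: P2@Q0 runs 1, rem=9, I/O yield, promote→Q0. Q0=[P3,P4,P5,P2] Q1=[P1] Q2=[]
t=4-6: P3@Q0 runs 2, rem=9, I/O yield, promote→Q0. Q0=[P4,P5,P2,P3] Q1=[P1] Q2=[]
t=6-8: P4@Q0 runs 2, rem=5, I/O yield, promote→Q0. Q0=[P5,P2,P3,P4] Q1=[P1] Q2=[]
t=8-11: P5@Q0 runs 3, rem=7, quantum used, demote→Q1. Q0=[P2,P3,P4] Q1=[P1,P5] Q2=[]
t=11-12: P2@Q0 runs 1, rem=8, I/O yield, promote→Q0. Q0=[P3,P4,P2] Q1=[P1,P5] Q2=[]
t=12-14: P3@Q0 runs 2, rem=7, I/O yield, promote→Q0. Q0=[P4,P2,P3] Q1=[P1,P5] Q2=[]
t=14-16: P4@Q0 runs 2, rem=3, I/O yield, promote→Q0. Q0=[P2,P3,P4] Q1=[P1,P5] Q2=[]
t=16-17: P2@Q0 runs 1, rem=7, I/O yield, promote→Q0. Q0=[P3,P4,P2] Q1=[P1,P5] Q2=[]
t=17-19: P3@Q0 runs 2, rem=5, I/O yield, promote→Q0. Q0=[P4,P2,P3] Q1=[P1,P5] Q2=[]
t=19-21: P4@Q0 runs 2, rem=1, I/O yield, promote→Q0. Q0=[P2,P3,P4] Q1=[P1,P5] Q2=[]
t=21-22: P2@Q0 runs 1, rem=6, I/O yield, promote→Q0. Q0=[P3,P4,P2] Q1=[P1,P5] Q2=[]
t=22-24: P3@Q0 runs 2, rem=3, I/O yield, promote→Q0. Q0=[P4,P2,P3] Q1=[P1,P5] Q2=[]
t=24-25: P4@Q0 runs 1, rem=0, completes. Q0=[P2,P3] Q1=[P1,P5] Q2=[]
t=25-26: P2@Q0 runs 1, rem=5, I/O yield, promote→Q0. Q0=[P3,P2] Q1=[P1,P5] Q2=[]
t=26-28: P3@Q0 runs 2, rem=1, I/O yield, promote→Q0. Q0=[P2,P3] Q1=[P1,P5] Q2=[]
t=28-29: P2@Q0 runs 1, rem=4, I/O yield, promote→Q0. Q0=[P3,P2] Q1=[P1,P5] Q2=[]
t=29-30: P3@Q0 runs 1, rem=0, completes. Q0=[P2] Q1=[P1,P5] Q2=[]
t=30-31: P2@Q0 runs 1, rem=3, I/O yield, promote→Q0. Q0=[P2] Q1=[P1,P5] Q2=[]
t=31-32: P2@Q0 runs 1, rem=2, I/O yield, promote→Q0. Q0=[P2] Q1=[P1,P5] Q2=[]
t=32-33: P2@Q0 runs 1, rem=1, I/O yield, promote→Q0. Q0=[P2] Q1=[P1,P5] Q2=[]
t=33-34: P2@Q0 runs 1, rem=0, completes. Q0=[] Q1=[P1,P5] Q2=[]
t=34-38: P1@Q1 runs 4, rem=7, quantum used, demote→Q2. Q0=[] Q1=[P5] Q2=[P1]
t=38-42: P5@Q1 runs 4, rem=3, quantum used, demote→Q2. Q0=[] Q1=[] Q2=[P1,P5]
t=42-49: P1@Q2 runs 7, rem=0, completes. Q0=[] Q1=[] Q2=[P5]
t=49-52: P5@Q2 runs 3, rem=0, completes. Q0=[] Q1=[] Q2=[]

Answer: P1(0-3) P2(3-4) P3(4-6) P4(6-8) P5(8-11) P2(11-12) P3(12-14) P4(14-16) P2(16-17) P3(17-19) P4(19-21) P2(21-22) P3(22-24) P4(24-25) P2(25-26) P3(26-28) P2(28-29) P3(29-30) P2(30-31) P2(31-32) P2(32-33) P2(33-34) P1(34-38) P5(38-42) P1(42-49) P5(49-52)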